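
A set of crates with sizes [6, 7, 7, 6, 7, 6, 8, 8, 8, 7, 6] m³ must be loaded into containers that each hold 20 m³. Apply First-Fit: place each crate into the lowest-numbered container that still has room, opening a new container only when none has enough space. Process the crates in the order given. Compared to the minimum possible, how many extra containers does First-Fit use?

1

First-Fit: [6,7,7] [6,7,6] [8,8] [8,7] [6] → 5 containers.
Total size 76 m³; any packing needs at least ⌈76/20⌉ = 4 containers.
An optimal packing achieves that bound: [8,8] [8,6,6] [7,7,6] [7,7,6] → 4 containers.
Excess: 5 − 4 = 1.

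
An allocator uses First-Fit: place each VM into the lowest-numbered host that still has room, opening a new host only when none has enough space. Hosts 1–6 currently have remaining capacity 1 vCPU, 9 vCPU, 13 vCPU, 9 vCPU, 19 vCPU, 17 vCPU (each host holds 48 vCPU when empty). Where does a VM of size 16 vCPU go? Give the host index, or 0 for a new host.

5

Hosts with room: host 5 (19 vCPU), host 6 (17 vCPU).
The first with room is host 5.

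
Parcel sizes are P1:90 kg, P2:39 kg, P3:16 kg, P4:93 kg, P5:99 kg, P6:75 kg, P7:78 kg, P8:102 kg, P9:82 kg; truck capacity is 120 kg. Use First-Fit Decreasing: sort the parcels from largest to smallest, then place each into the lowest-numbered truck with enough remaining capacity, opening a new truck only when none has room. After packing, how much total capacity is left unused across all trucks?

166

Sorted descending: 102, 99, 93, 90, 82, 78, 75, 39, 16.
102 kg → truck 1 (remaining 18 kg)
99 kg → truck 2 (remaining 21 kg)
93 kg → truck 3 (remaining 27 kg)
90 kg → truck 4 (remaining 30 kg)
82 kg → truck 5 (remaining 38 kg)
78 kg → truck 6 (remaining 42 kg)
75 kg → truck 7 (remaining 45 kg)
39 kg → truck 6 (remaining 3 kg)
16 kg → truck 1 (remaining 2 kg)
7 trucks × 120 kg = 840 kg; used 674 kg; unused 166 kg.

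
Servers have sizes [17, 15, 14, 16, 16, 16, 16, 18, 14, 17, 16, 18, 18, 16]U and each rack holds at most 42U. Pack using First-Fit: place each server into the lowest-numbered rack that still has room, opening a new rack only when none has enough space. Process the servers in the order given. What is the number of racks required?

Put 17U in rack 1; 25U remain.
Put 15U in rack 1; 10U remain.
Put 14U in rack 2; 28U remain.
Put 16U in rack 2; 12U remain.
Put 16U in rack 3; 26U remain.
Put 16U in rack 3; 10U remain.
Put 16U in rack 4; 26U remain.
Put 18U in rack 4; 8U remain.
Put 14U in rack 5; 28U remain.
Put 17U in rack 5; 11U remain.
Put 16U in rack 6; 26U remain.
Put 18U in rack 6; 8U remain.
Put 18U in rack 7; 24U remain.
Put 16U in rack 7; 8U remain.
Final racks: [17,15] [14,16] [16,16] [16,18] [14,17] [16,18] [18,16].

7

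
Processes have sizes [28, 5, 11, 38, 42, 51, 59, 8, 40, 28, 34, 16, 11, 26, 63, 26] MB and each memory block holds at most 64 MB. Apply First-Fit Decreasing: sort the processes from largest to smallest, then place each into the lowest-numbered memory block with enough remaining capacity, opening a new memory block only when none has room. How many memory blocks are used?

8 memory blocks

Sorted descending: 63, 59, 51, 42, 40, 38, 34, 28, 28, 26, 26, 16, 11, 11, 8, 5.
Put 63 MB in memory block 1; 1 MB remain.
Put 59 MB in memory block 2; 5 MB remain.
Put 51 MB in memory block 3; 13 MB remain.
Put 42 MB in memory block 4; 22 MB remain.
Put 40 MB in memory block 5; 24 MB remain.
Put 38 MB in memory block 6; 26 MB remain.
Put 34 MB in memory block 7; 30 MB remain.
Put 28 MB in memory block 7; 2 MB remain.
Put 28 MB in memory block 8; 36 MB remain.
Put 26 MB in memory block 6; 0 MB remain.
Put 26 MB in memory block 8; 10 MB remain.
Put 16 MB in memory block 4; 6 MB remain.
Put 11 MB in memory block 3; 2 MB remain.
Put 11 MB in memory block 5; 13 MB remain.
Put 8 MB in memory block 5; 5 MB remain.
Put 5 MB in memory block 2; 0 MB remain.
Final memory blocks: [63] [59,5] [51,11] [42,16] [40,11,8] [38,26] [34,28] [28,26].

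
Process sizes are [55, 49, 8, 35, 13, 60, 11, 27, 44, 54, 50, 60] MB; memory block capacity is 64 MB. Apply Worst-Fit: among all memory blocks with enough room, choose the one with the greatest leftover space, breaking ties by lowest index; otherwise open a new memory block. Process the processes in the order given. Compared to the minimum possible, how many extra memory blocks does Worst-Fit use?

Worst-Fit: [55] [49,8] [35,13,11] [60] [27] [44] [54] [50] [60] → 9 memory blocks.
Total size 466 MB; any packing needs at least ⌈466/64⌉ = 8 memory blocks.
An optimal packing achieves that bound: [60] [60] [55,8] [54] [50,13] [49,11] [44] [35,27] → 8 memory blocks.
Excess: 9 − 8 = 1.

1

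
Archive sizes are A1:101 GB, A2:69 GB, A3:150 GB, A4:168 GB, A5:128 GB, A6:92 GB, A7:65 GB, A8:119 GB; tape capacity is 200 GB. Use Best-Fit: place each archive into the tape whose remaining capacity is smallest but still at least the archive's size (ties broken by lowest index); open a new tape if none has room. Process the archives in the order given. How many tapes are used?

6 tapes

Put A1 (101 GB) in tape 1; 99 GB remain.
Put A2 (69 GB) in tape 1; 30 GB remain.
Put A3 (150 GB) in tape 2; 50 GB remain.
Put A4 (168 GB) in tape 3; 32 GB remain.
Put A5 (128 GB) in tape 4; 72 GB remain.
Put A6 (92 GB) in tape 5; 108 GB remain.
Put A7 (65 GB) in tape 4; 7 GB remain.
Put A8 (119 GB) in tape 6; 81 GB remain.
Final tapes: [101,69] [150] [168] [128,65] [92] [119].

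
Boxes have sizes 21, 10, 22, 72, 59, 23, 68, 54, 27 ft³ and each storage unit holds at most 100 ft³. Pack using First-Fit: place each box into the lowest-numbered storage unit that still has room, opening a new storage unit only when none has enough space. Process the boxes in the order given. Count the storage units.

5 storage units

21 ft³ → storage unit 1 (remaining 79 ft³)
10 ft³ → storage unit 1 (remaining 69 ft³)
22 ft³ → storage unit 1 (remaining 47 ft³)
72 ft³ → storage unit 2 (remaining 28 ft³)
59 ft³ → storage unit 3 (remaining 41 ft³)
23 ft³ → storage unit 1 (remaining 24 ft³)
68 ft³ → storage unit 4 (remaining 32 ft³)
54 ft³ → storage unit 5 (remaining 46 ft³)
27 ft³ → storage unit 2 (remaining 1 ft³)
Final storage units: [21,10,22,23] [72,27] [59] [68] [54].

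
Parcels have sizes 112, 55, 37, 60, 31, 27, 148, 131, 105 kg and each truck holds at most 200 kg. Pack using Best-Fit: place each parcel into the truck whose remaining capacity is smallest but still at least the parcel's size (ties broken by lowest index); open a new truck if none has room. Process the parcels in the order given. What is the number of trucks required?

truck 1: place 112 kg, 88 kg left
truck 1: place 55 kg, 33 kg left
truck 2: place 37 kg, 163 kg left
truck 2: place 60 kg, 103 kg left
truck 1: place 31 kg, 2 kg left
truck 2: place 27 kg, 76 kg left
truck 3: place 148 kg, 52 kg left
truck 4: place 131 kg, 69 kg left
truck 5: place 105 kg, 95 kg left

5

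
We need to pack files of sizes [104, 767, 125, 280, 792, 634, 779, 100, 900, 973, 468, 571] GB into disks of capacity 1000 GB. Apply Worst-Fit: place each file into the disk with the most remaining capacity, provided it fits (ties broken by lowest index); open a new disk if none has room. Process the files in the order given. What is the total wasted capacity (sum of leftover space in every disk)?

1507

disk 1: place 104 GB, 896 GB left
disk 1: place 767 GB, 129 GB left
disk 1: place 125 GB, 4 GB left
disk 2: place 280 GB, 720 GB left
disk 3: place 792 GB, 208 GB left
disk 2: place 634 GB, 86 GB left
disk 4: place 779 GB, 221 GB left
disk 4: place 100 GB, 121 GB left
disk 5: place 900 GB, 100 GB left
disk 6: place 973 GB, 27 GB left
disk 7: place 468 GB, 532 GB left
disk 8: place 571 GB, 429 GB left
8 disks × 1000 GB = 8000 GB; used 6493 GB; unused 1507 GB.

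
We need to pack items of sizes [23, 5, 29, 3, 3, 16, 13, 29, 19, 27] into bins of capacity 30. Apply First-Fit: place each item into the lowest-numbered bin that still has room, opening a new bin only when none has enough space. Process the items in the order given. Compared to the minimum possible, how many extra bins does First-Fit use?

1

First-Fit: [23,5] [29] [3,3,16] [13] [29] [19] [27] → 7 bins.
Total size 167; any packing needs at least ⌈167/30⌉ = 6 bins.
An optimal packing achieves that bound: [29] [29] [27,3] [23,5] [19,3] [16,13] → 6 bins.
Excess: 7 − 6 = 1.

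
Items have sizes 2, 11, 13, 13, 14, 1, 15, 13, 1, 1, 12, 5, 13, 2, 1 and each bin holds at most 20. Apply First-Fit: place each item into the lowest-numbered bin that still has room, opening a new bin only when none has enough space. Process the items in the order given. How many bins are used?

8 bins

2 → bin 1 (remaining 18)
11 → bin 1 (remaining 7)
13 → bin 2 (remaining 7)
13 → bin 3 (remaining 7)
14 → bin 4 (remaining 6)
1 → bin 1 (remaining 6)
15 → bin 5 (remaining 5)
13 → bin 6 (remaining 7)
1 → bin 1 (remaining 5)
1 → bin 1 (remaining 4)
12 → bin 7 (remaining 8)
5 → bin 2 (remaining 2)
13 → bin 8 (remaining 7)
2 → bin 1 (remaining 2)
1 → bin 1 (remaining 1)
Final bins: [2,11,1,1,1,2,1] [13,5] [13] [14] [15] [13] [12] [13].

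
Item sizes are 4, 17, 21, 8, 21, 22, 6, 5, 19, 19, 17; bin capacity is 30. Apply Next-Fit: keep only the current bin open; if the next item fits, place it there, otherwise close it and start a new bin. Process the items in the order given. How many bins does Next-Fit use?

7 bins

4 → bin 1 (remaining 26)
17 → bin 1 (remaining 9)
21 → bin 2 (remaining 9)
8 → bin 2 (remaining 1)
21 → bin 3 (remaining 9)
22 → bin 4 (remaining 8)
6 → bin 4 (remaining 2)
5 → bin 5 (remaining 25)
19 → bin 5 (remaining 6)
19 → bin 6 (remaining 11)
17 → bin 7 (remaining 13)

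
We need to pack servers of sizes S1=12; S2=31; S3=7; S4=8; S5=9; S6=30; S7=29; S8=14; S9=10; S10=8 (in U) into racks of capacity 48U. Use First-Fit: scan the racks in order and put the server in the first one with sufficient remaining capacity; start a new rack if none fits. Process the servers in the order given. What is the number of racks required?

Put S1 (12U) in rack 1; 36U remain.
Put S2 (31U) in rack 1; 5U remain.
Put S3 (7U) in rack 2; 41U remain.
Put S4 (8U) in rack 2; 33U remain.
Put S5 (9U) in rack 2; 24U remain.
Put S6 (30U) in rack 3; 18U remain.
Put S7 (29U) in rack 4; 19U remain.
Put S8 (14U) in rack 2; 10U remain.
Put S9 (10U) in rack 2; 0U remain.
Put S10 (8U) in rack 3; 10U remain.
Final racks: [12,31] [7,8,9,14,10] [30,8] [29].

4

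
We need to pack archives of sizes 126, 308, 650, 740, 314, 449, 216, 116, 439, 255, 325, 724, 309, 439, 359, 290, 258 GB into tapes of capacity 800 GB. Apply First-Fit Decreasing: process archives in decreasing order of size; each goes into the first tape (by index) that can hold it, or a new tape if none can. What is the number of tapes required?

9

Sorted descending: 740, 724, 650, 449, 439, 439, 359, 325, 314, 309, 308, 290, 258, 255, 216, 126, 116.
Put 740 GB in tape 1; 60 GB remain.
Put 724 GB in tape 2; 76 GB remain.
Put 650 GB in tape 3; 150 GB remain.
Put 449 GB in tape 4; 351 GB remain.
Put 439 GB in tape 5; 361 GB remain.
Put 439 GB in tape 6; 361 GB remain.
Put 359 GB in tape 5; 2 GB remain.
Put 325 GB in tape 4; 26 GB remain.
Put 314 GB in tape 6; 47 GB remain.
Put 309 GB in tape 7; 491 GB remain.
Put 308 GB in tape 7; 183 GB remain.
Put 290 GB in tape 8; 510 GB remain.
Put 258 GB in tape 8; 252 GB remain.
Put 255 GB in tape 9; 545 GB remain.
Put 216 GB in tape 8; 36 GB remain.
Put 126 GB in tape 3; 24 GB remain.
Put 116 GB in tape 7; 67 GB remain.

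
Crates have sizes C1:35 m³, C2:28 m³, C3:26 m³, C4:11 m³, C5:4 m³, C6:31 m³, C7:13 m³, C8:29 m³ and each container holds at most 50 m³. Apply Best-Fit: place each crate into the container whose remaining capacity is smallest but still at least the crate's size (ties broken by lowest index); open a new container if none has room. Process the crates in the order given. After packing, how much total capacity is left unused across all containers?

Put C1 (35 m³) in container 1; 15 m³ remain.
Put C2 (28 m³) in container 2; 22 m³ remain.
Put C3 (26 m³) in container 3; 24 m³ remain.
Put C4 (11 m³) in container 1; 4 m³ remain.
Put C5 (4 m³) in container 1; 0 m³ remain.
Put C6 (31 m³) in container 4; 19 m³ remain.
Put C7 (13 m³) in container 4; 6 m³ remain.
Put C8 (29 m³) in container 5; 21 m³ remain.
5 containers × 50 m³ = 250 m³; used 177 m³; unused 73 m³.

73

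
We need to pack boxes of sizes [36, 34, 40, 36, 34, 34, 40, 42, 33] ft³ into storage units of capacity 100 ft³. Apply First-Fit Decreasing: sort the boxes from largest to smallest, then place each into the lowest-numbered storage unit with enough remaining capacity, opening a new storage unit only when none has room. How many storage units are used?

Sorted descending: 42, 40, 40, 36, 36, 34, 34, 34, 33.
storage unit 1: place 42 ft³, 58 ft³ left
storage unit 1: place 40 ft³, 18 ft³ left
storage unit 2: place 40 ft³, 60 ft³ left
storage unit 2: place 36 ft³, 24 ft³ left
storage unit 3: place 36 ft³, 64 ft³ left
storage unit 3: place 34 ft³, 30 ft³ left
storage unit 4: place 34 ft³, 66 ft³ left
storage unit 4: place 34 ft³, 32 ft³ left
storage unit 5: place 33 ft³, 67 ft³ left
Final storage units: [42,40] [40,36] [36,34] [34,34] [33].

5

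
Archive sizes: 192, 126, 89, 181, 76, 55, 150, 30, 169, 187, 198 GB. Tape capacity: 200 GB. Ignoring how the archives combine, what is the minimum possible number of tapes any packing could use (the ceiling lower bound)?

8

Total size = 192 + 126 + 89 + 181 + 76 + 55 + 150 + 30 + 169 + 187 + 198 = 1453 GB.
⌈1453 / 200⌉ = 8.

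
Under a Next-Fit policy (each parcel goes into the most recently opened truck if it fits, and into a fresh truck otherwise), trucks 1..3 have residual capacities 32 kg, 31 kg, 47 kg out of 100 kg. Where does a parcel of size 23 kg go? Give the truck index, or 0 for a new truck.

Next-Fit only looks at truck 3, which has 47 kg free.
23 kg fits there.

3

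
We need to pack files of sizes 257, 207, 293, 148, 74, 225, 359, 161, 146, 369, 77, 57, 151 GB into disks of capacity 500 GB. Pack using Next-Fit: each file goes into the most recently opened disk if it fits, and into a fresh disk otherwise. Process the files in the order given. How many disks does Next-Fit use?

7 disks

Put 257 GB in disk 1; 243 GB remain.
Put 207 GB in disk 1; 36 GB remain.
Put 293 GB in disk 2; 207 GB remain.
Put 148 GB in disk 2; 59 GB remain.
Put 74 GB in disk 3; 426 GB remain.
Put 225 GB in disk 3; 201 GB remain.
Put 359 GB in disk 4; 141 GB remain.
Put 161 GB in disk 5; 339 GB remain.
Put 146 GB in disk 5; 193 GB remain.
Put 369 GB in disk 6; 131 GB remain.
Put 77 GB in disk 6; 54 GB remain.
Put 57 GB in disk 7; 443 GB remain.
Put 151 GB in disk 7; 292 GB remain.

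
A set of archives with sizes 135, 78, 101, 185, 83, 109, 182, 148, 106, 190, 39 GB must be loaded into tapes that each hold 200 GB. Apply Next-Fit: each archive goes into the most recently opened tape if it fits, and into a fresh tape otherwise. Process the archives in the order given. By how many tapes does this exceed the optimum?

Next-Fit: [135] [78,101] [185] [83,109] [182] [148] [106] [190] [39] → 9 tapes.
8 archives exceed 100 GB (half the capacity), and no two of those can share a tape, so at least 8 tapes are needed.
An optimal packing achieves that bound: [190] [185] [182] [148,39] [135] [109,83] [106,78] [101] → 8 tapes.
Excess: 9 − 8 = 1.

1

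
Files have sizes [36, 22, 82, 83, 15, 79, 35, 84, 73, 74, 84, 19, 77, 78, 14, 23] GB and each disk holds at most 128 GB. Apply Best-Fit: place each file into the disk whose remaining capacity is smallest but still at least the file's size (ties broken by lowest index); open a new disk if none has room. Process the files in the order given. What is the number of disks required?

10

Put 36 GB in disk 1; 92 GB remain.
Put 22 GB in disk 1; 70 GB remain.
Put 82 GB in disk 2; 46 GB remain.
Put 83 GB in disk 3; 45 GB remain.
Put 15 GB in disk 3; 30 GB remain.
Put 79 GB in disk 4; 49 GB remain.
Put 35 GB in disk 2; 11 GB remain.
Put 84 GB in disk 5; 44 GB remain.
Put 73 GB in disk 6; 55 GB remain.
Put 74 GB in disk 7; 54 GB remain.
Put 84 GB in disk 8; 44 GB remain.
Put 19 GB in disk 3; 11 GB remain.
Put 77 GB in disk 9; 51 GB remain.
Put 78 GB in disk 10; 50 GB remain.
Put 14 GB in disk 5; 30 GB remain.
Put 23 GB in disk 5; 7 GB remain.
Final disks: [36,22] [82,35] [83,15,19] [79] [84,14,23] [73] [74] [84] [77] [78].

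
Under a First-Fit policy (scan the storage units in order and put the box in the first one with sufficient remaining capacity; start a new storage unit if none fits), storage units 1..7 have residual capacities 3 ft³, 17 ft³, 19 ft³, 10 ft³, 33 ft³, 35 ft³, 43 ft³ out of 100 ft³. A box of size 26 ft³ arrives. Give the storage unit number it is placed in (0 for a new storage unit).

5

Storage units with room: storage unit 5 (33 ft³), storage unit 6 (35 ft³), storage unit 7 (43 ft³).
The first with room is storage unit 5.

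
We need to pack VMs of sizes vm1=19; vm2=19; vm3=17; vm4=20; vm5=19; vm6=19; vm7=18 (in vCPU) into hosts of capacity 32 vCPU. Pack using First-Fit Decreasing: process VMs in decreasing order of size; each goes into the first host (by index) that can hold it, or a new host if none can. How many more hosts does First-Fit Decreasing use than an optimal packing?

First-Fit Decreasing: [20] [19] [19] [19] [19] [18] [17] → 7 hosts.
7 VMs exceed 16 vCPU (half the capacity), and no two of those can share a host, so at least 7 hosts are needed.
So 7 is already optimal.

0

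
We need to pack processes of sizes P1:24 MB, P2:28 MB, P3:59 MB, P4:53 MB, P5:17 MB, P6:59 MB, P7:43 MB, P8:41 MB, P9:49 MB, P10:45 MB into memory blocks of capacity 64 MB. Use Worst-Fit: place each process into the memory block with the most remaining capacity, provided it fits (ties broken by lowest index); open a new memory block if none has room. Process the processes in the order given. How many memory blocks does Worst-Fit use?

8 memory blocks

memory block 1: place P1 (24 MB), 40 MB left
memory block 1: place P2 (28 MB), 12 MB left
memory block 2: place P3 (59 MB), 5 MB left
memory block 3: place P4 (53 MB), 11 MB left
memory block 4: place P5 (17 MB), 47 MB left
memory block 5: place P6 (59 MB), 5 MB left
memory block 4: place P7 (43 MB), 4 MB left
memory block 6: place P8 (41 MB), 23 MB left
memory block 7: place P9 (49 MB), 15 MB left
memory block 8: place P10 (45 MB), 19 MB left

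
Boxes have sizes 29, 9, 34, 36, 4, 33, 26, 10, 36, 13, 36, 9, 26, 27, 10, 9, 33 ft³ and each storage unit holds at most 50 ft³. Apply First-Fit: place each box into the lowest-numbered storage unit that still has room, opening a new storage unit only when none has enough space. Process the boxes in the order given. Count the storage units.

29 ft³ → storage unit 1 (remaining 21 ft³)
9 ft³ → storage unit 1 (remaining 12 ft³)
34 ft³ → storage unit 2 (remaining 16 ft³)
36 ft³ → storage unit 3 (remaining 14 ft³)
4 ft³ → storage unit 1 (remaining 8 ft³)
33 ft³ → storage unit 4 (remaining 17 ft³)
26 ft³ → storage unit 5 (remaining 24 ft³)
10 ft³ → storage unit 2 (remaining 6 ft³)
36 ft³ → storage unit 6 (remaining 14 ft³)
13 ft³ → storage unit 3 (remaining 1 ft³)
36 ft³ → storage unit 7 (remaining 14 ft³)
9 ft³ → storage unit 4 (remaining 8 ft³)
26 ft³ → storage unit 8 (remaining 24 ft³)
27 ft³ → storage unit 9 (remaining 23 ft³)
10 ft³ → storage unit 5 (remaining 14 ft³)
9 ft³ → storage unit 5 (remaining 5 ft³)
33 ft³ → storage unit 10 (remaining 17 ft³)

10 storage units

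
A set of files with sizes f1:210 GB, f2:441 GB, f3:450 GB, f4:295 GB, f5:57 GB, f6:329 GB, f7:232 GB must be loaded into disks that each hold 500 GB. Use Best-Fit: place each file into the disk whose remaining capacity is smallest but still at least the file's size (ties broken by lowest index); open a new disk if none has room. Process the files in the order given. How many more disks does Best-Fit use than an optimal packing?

0

Best-Fit: [210,232] [441,57] [450] [295] [329] → 5 disks.
Total size 2014 GB; any packing needs at least ⌈2014/500⌉ = 5 disks.
So 5 is already optimal.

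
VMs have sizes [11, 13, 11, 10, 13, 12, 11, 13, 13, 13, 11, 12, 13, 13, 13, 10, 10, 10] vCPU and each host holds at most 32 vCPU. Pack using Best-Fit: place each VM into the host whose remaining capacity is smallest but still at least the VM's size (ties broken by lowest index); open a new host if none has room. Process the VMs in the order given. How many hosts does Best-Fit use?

8 hosts

Put 11 vCPU in host 1; 21 vCPU remain.
Put 13 vCPU in host 1; 8 vCPU remain.
Put 11 vCPU in host 2; 21 vCPU remain.
Put 10 vCPU in host 2; 11 vCPU remain.
Put 13 vCPU in host 3; 19 vCPU remain.
Put 12 vCPU in host 3; 7 vCPU remain.
Put 11 vCPU in host 2; 0 vCPU remain.
Put 13 vCPU in host 4; 19 vCPU remain.
Put 13 vCPU in host 4; 6 vCPU remain.
Put 13 vCPU in host 5; 19 vCPU remain.
Put 11 vCPU in host 5; 8 vCPU remain.
Put 12 vCPU in host 6; 20 vCPU remain.
Put 13 vCPU in host 6; 7 vCPU remain.
Put 13 vCPU in host 7; 19 vCPU remain.
Put 13 vCPU in host 7; 6 vCPU remain.
Put 10 vCPU in host 8; 22 vCPU remain.
Put 10 vCPU in host 8; 12 vCPU remain.
Put 10 vCPU in host 8; 2 vCPU remain.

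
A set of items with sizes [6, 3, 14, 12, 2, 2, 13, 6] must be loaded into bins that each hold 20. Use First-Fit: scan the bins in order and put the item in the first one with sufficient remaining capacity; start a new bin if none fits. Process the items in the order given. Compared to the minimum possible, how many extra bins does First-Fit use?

First-Fit: [6,3,2,2,6] [14] [12] [13] → 4 bins.
Total size 58; any packing needs at least ⌈58/20⌉ = 3 bins.
An optimal packing achieves that bound: [14,6] [13,6] [12,3,2,2] → 3 bins.
Excess: 4 − 3 = 1.

1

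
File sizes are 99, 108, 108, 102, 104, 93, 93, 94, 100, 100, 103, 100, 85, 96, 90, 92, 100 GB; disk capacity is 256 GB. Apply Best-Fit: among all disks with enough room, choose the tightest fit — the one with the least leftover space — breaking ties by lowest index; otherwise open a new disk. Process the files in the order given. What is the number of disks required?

99 GB → disk 1 (remaining 157 GB)
108 GB → disk 1 (remaining 49 GB)
108 GB → disk 2 (remaining 148 GB)
102 GB → disk 2 (remaining 46 GB)
104 GB → disk 3 (remaining 152 GB)
93 GB → disk 3 (remaining 59 GB)
93 GB → disk 4 (remaining 163 GB)
94 GB → disk 4 (remaining 69 GB)
100 GB → disk 5 (remaining 156 GB)
100 GB → disk 5 (remaining 56 GB)
103 GB → disk 6 (remaining 153 GB)
100 GB → disk 6 (remaining 53 GB)
85 GB → disk 7 (remaining 171 GB)
96 GB → disk 7 (remaining 75 GB)
90 GB → disk 8 (remaining 166 GB)
92 GB → disk 8 (remaining 74 GB)
100 GB → disk 9 (remaining 156 GB)
Final disks: [99,108] [108,102] [104,93] [93,94] [100,100] [103,100] [85,96] [90,92] [100].

9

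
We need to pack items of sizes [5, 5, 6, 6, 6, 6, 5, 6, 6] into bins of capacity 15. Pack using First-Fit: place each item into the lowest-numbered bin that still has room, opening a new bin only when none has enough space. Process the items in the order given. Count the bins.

Put 5 in bin 1; 10 remain.
Put 5 in bin 1; 5 remain.
Put 6 in bin 2; 9 remain.
Put 6 in bin 2; 3 remain.
Put 6 in bin 3; 9 remain.
Put 6 in bin 3; 3 remain.
Put 5 in bin 1; 0 remain.
Put 6 in bin 4; 9 remain.
Put 6 in bin 4; 3 remain.
Final bins: [5,5,5] [6,6] [6,6] [6,6].

4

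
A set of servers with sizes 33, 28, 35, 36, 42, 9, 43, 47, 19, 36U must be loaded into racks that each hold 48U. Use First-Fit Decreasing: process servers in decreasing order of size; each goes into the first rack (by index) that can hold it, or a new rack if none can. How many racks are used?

8

Sorted descending: 47, 43, 42, 36, 36, 35, 33, 28, 19, 9.
47U → rack 1 (remaining 1U)
43U → rack 2 (remaining 5U)
42U → rack 3 (remaining 6U)
36U → rack 4 (remaining 12U)
36U → rack 5 (remaining 12U)
35U → rack 6 (remaining 13U)
33U → rack 7 (remaining 15U)
28U → rack 8 (remaining 20U)
19U → rack 8 (remaining 1U)
9U → rack 4 (remaining 3U)
Final racks: [47] [43] [42] [36,9] [36] [35] [33] [28,19].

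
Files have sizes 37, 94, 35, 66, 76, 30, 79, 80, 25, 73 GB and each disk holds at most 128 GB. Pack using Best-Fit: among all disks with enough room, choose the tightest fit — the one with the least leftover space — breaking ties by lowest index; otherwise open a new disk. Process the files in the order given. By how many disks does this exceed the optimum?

1

Best-Fit: [37,35] [94,30] [66] [76] [79] [80,25] [73] → 7 disks.
6 files exceed 64 GB (half the capacity), and no two of those can share a disk, so at least 6 disks are needed.
An optimal packing achieves that bound: [94,30] [80,37] [79,35] [76,25] [73] [66] → 6 disks.
Excess: 7 − 6 = 1.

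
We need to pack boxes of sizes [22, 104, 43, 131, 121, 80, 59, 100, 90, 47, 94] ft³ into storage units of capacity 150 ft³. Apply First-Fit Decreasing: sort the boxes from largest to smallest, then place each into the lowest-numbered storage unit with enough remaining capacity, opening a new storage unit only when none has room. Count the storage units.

7 storage units

Sorted descending: 131, 121, 104, 100, 94, 90, 80, 59, 47, 43, 22.
Put 131 ft³ in storage unit 1; 19 ft³ remain.
Put 121 ft³ in storage unit 2; 29 ft³ remain.
Put 104 ft³ in storage unit 3; 46 ft³ remain.
Put 100 ft³ in storage unit 4; 50 ft³ remain.
Put 94 ft³ in storage unit 5; 56 ft³ remain.
Put 90 ft³ in storage unit 6; 60 ft³ remain.
Put 80 ft³ in storage unit 7; 70 ft³ remain.
Put 59 ft³ in storage unit 6; 1 ft³ remain.
Put 47 ft³ in storage unit 4; 3 ft³ remain.
Put 43 ft³ in storage unit 3; 3 ft³ remain.
Put 22 ft³ in storage unit 2; 7 ft³ remain.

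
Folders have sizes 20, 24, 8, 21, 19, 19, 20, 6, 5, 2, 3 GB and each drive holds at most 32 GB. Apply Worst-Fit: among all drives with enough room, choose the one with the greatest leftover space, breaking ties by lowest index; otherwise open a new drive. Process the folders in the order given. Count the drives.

20 GB → drive 1 (remaining 12 GB)
24 GB → drive 2 (remaining 8 GB)
8 GB → drive 1 (remaining 4 GB)
21 GB → drive 3 (remaining 11 GB)
19 GB → drive 4 (remaining 13 GB)
19 GB → drive 5 (remaining 13 GB)
20 GB → drive 6 (remaining 12 GB)
6 GB → drive 4 (remaining 7 GB)
5 GB → drive 5 (remaining 8 GB)
2 GB → drive 6 (remaining 10 GB)
3 GB → drive 3 (remaining 8 GB)

6 drives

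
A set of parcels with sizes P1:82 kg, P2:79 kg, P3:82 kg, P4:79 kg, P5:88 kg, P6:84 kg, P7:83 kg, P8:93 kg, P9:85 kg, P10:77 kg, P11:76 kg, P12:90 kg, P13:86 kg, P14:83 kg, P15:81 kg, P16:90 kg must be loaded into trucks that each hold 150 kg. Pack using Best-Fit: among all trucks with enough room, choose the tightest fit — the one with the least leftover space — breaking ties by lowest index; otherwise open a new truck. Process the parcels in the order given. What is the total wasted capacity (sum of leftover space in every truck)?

P1 (82 kg) → truck 1 (remaining 68 kg)
P2 (79 kg) → truck 2 (remaining 71 kg)
P3 (82 kg) → truck 3 (remaining 68 kg)
P4 (79 kg) → truck 4 (remaining 71 kg)
P5 (88 kg) → truck 5 (remaining 62 kg)
P6 (84 kg) → truck 6 (remaining 66 kg)
P7 (83 kg) → truck 7 (remaining 67 kg)
P8 (93 kg) → truck 8 (remaining 57 kg)
P9 (85 kg) → truck 9 (remaining 65 kg)
P10 (77 kg) → truck 10 (remaining 73 kg)
P11 (76 kg) → truck 11 (remaining 74 kg)
P12 (90 kg) → truck 12 (remaining 60 kg)
P13 (86 kg) → truck 13 (remaining 64 kg)
P14 (83 kg) → truck 14 (remaining 67 kg)
P15 (81 kg) → truck 15 (remaining 69 kg)
P16 (90 kg) → truck 16 (remaining 60 kg)
16 trucks × 150 kg = 2400 kg; used 1338 kg; unused 1062 kg.

1062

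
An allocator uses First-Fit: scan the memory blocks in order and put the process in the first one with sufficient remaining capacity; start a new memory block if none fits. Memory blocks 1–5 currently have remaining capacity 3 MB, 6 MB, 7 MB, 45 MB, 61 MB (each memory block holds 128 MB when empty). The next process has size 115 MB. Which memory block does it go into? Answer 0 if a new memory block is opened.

0

No memory block has ≥ 115 MB free, so a new memory block is opened.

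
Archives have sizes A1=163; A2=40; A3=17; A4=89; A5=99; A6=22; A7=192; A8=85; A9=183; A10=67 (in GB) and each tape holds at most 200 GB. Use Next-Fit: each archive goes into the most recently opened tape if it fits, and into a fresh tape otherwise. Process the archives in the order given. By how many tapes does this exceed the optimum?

2

Next-Fit: [163] [40,17,89] [99,22] [192] [85] [183] [67] → 7 tapes.
Total size 957 GB; any packing needs at least ⌈957/200⌉ = 5 tapes.
An optimal packing achieves that bound: [192] [183,17] [163,22] [99,89] [85,67,40] → 5 tapes.
Excess: 7 − 5 = 2.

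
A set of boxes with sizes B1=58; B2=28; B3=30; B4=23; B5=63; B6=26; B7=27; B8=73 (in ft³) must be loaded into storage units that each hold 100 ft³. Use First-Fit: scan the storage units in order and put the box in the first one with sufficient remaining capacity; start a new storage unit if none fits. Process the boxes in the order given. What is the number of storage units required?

B1 (58 ft³) → storage unit 1 (remaining 42 ft³)
B2 (28 ft³) → storage unit 1 (remaining 14 ft³)
B3 (30 ft³) → storage unit 2 (remaining 70 ft³)
B4 (23 ft³) → storage unit 2 (remaining 47 ft³)
B5 (63 ft³) → storage unit 3 (remaining 37 ft³)
B6 (26 ft³) → storage unit 2 (remaining 21 ft³)
B7 (27 ft³) → storage unit 3 (remaining 10 ft³)
B8 (73 ft³) → storage unit 4 (remaining 27 ft³)

4 storage units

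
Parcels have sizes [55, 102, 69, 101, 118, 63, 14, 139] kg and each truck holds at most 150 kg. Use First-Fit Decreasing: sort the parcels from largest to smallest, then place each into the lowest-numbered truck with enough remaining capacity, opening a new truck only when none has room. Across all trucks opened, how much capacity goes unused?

239

Sorted descending: 139, 118, 102, 101, 69, 63, 55, 14.
truck 1: place 139 kg, 11 kg left
truck 2: place 118 kg, 32 kg left
truck 3: place 102 kg, 48 kg left
truck 4: place 101 kg, 49 kg left
truck 5: place 69 kg, 81 kg left
truck 5: place 63 kg, 18 kg left
truck 6: place 55 kg, 95 kg left
truck 2: place 14 kg, 18 kg left
6 trucks × 150 kg = 900 kg; used 661 kg; unused 239 kg.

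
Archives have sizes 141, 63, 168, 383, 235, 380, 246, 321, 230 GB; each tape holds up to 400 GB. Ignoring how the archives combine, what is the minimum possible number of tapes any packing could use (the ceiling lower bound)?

Total size = 141 + 63 + 168 + 383 + 235 + 380 + 246 + 321 + 230 = 2167 GB.
⌈2167 / 400⌉ = 6.

6 tapes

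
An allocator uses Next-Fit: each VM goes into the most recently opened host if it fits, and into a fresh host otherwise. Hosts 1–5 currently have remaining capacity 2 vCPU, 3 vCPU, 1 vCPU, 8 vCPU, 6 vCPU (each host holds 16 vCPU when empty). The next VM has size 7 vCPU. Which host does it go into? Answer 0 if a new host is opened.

0

Next-Fit only looks at host 5, which has 6 vCPU free.
7 vCPU does not fit, so a new host is opened.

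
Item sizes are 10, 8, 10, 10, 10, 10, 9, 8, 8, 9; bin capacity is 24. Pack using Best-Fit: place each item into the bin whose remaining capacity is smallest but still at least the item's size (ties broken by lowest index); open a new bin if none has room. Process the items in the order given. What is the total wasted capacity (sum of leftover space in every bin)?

28

bin 1: place 10, 14 left
bin 1: place 8, 6 left
bin 2: place 10, 14 left
bin 2: place 10, 4 left
bin 3: place 10, 14 left
bin 3: place 10, 4 left
bin 4: place 9, 15 left
bin 4: place 8, 7 left
bin 5: place 8, 16 left
bin 5: place 9, 7 left
5 bins × 24 = 120; used 92; unused 28.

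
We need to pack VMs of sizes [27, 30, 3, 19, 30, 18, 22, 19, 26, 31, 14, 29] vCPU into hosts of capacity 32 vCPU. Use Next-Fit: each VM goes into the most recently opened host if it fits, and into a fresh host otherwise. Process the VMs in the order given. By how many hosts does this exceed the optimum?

1

Next-Fit: [27] [30] [3,19] [30] [18] [22] [19] [26] [31] [14] [29] → 11 hosts.
10 VMs exceed 16 vCPU (half the capacity), and no two of those can share a host, so at least 10 hosts are needed.
An optimal packing achieves that bound: [31] [30] [30] [29,3] [27] [26] [22] [19] [19] [18,14] → 10 hosts.
Excess: 11 − 10 = 1.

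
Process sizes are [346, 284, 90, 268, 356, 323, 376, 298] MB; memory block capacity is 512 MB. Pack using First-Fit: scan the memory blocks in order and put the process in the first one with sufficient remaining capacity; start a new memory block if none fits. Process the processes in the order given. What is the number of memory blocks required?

7

memory block 1: place 346 MB, 166 MB left
memory block 2: place 284 MB, 228 MB left
memory block 1: place 90 MB, 76 MB left
memory block 3: place 268 MB, 244 MB left
memory block 4: place 356 MB, 156 MB left
memory block 5: place 323 MB, 189 MB left
memory block 6: place 376 MB, 136 MB left
memory block 7: place 298 MB, 214 MB left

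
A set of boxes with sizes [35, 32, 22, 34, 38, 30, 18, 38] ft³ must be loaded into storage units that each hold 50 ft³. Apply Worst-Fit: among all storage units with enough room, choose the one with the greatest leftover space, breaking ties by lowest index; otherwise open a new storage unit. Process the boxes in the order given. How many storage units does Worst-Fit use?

7

storage unit 1: place 35 ft³, 15 ft³ left
storage unit 2: place 32 ft³, 18 ft³ left
storage unit 3: place 22 ft³, 28 ft³ left
storage unit 4: place 34 ft³, 16 ft³ left
storage unit 5: place 38 ft³, 12 ft³ left
storage unit 6: place 30 ft³, 20 ft³ left
storage unit 3: place 18 ft³, 10 ft³ left
storage unit 7: place 38 ft³, 12 ft³ left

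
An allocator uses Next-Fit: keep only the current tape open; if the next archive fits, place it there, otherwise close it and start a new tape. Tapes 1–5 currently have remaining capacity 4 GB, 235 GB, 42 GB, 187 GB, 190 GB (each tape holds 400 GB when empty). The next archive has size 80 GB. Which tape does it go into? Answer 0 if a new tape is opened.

5

Next-Fit only looks at tape 5, which has 190 GB free.
80 GB fits there.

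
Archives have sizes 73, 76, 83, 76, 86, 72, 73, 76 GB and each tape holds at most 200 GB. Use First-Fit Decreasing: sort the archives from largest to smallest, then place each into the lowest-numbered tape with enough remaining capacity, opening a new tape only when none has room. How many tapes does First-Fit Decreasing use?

Sorted descending: 86, 83, 76, 76, 76, 73, 73, 72.
tape 1: place 86 GB, 114 GB left
tape 1: place 83 GB, 31 GB left
tape 2: place 76 GB, 124 GB left
tape 2: place 76 GB, 48 GB left
tape 3: place 76 GB, 124 GB left
tape 3: place 73 GB, 51 GB left
tape 4: place 73 GB, 127 GB left
tape 4: place 72 GB, 55 GB left

4 tapes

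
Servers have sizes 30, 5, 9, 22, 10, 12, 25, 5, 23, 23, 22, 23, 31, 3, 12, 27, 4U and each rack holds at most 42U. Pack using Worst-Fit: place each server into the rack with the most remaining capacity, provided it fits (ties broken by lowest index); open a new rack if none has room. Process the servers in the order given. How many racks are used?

9 racks

30U → rack 1 (remaining 12U)
5U → rack 1 (remaining 7U)
9U → rack 2 (remaining 33U)
22U → rack 2 (remaining 11U)
10U → rack 2 (remaining 1U)
12U → rack 3 (remaining 30U)
25U → rack 3 (remaining 5U)
5U → rack 1 (remaining 2U)
23U → rack 4 (remaining 19U)
23U → rack 5 (remaining 19U)
22U → rack 6 (remaining 20U)
23U → rack 7 (remaining 19U)
31U → rack 8 (remaining 11U)
3U → rack 6 (remaining 17U)
12U → rack 4 (remaining 7U)
27U → rack 9 (remaining 15U)
4U → rack 5 (remaining 15U)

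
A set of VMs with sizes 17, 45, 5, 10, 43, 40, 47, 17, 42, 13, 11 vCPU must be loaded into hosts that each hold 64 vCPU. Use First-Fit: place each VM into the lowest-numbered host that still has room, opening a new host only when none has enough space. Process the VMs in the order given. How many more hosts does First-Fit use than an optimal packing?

0

First-Fit: [17,45] [5,10,43] [40,17] [47,13] [42,11] → 5 hosts.
Total size 290 vCPU; any packing needs at least ⌈290/64⌉ = 5 hosts.
So 5 is already optimal.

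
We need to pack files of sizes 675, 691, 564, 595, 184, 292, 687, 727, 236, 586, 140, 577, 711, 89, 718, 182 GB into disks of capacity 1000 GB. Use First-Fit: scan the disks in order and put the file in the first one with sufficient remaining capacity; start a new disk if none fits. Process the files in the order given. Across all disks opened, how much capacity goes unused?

2346

Put 675 GB in disk 1; 325 GB remain.
Put 691 GB in disk 2; 309 GB remain.
Put 564 GB in disk 3; 436 GB remain.
Put 595 GB in disk 4; 405 GB remain.
Put 184 GB in disk 1; 141 GB remain.
Put 292 GB in disk 2; 17 GB remain.
Put 687 GB in disk 5; 313 GB remain.
Put 727 GB in disk 6; 273 GB remain.
Put 236 GB in disk 3; 200 GB remain.
Put 586 GB in disk 7; 414 GB remain.
Put 140 GB in disk 1; 1 GB remain.
Put 577 GB in disk 8; 423 GB remain.
Put 711 GB in disk 9; 289 GB remain.
Put 89 GB in disk 3; 111 GB remain.
Put 718 GB in disk 10; 282 GB remain.
Put 182 GB in disk 4; 223 GB remain.
10 disks × 1000 GB = 10000 GB; used 7654 GB; unused 2346 GB.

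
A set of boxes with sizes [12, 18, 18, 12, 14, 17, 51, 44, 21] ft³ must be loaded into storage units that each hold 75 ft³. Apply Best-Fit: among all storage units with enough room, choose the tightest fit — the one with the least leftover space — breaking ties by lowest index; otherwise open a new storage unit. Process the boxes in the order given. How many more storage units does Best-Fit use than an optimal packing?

0

Best-Fit: [12,18,18,12,14] [17,51] [44,21] → 3 storage units.
Total size 207 ft³; any packing needs at least ⌈207/75⌉ = 3 storage units.
So 3 is already optimal.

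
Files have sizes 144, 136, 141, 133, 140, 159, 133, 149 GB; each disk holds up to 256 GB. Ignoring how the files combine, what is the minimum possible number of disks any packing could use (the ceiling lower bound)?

5 disks

Total size = 144 + 136 + 141 + 133 + 140 + 159 + 133 + 149 = 1135 GB.
⌈1135 / 256⌉ = 5.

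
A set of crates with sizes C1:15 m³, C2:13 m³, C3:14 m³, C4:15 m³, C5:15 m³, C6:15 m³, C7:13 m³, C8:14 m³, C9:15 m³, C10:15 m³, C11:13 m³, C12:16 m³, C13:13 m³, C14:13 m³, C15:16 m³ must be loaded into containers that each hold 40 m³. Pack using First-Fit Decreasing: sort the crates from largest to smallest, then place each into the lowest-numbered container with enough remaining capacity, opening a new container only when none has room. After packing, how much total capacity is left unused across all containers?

65

Sorted descending: 16, 16, 15, 15, 15, 15, 15, 15, 14, 14, 13, 13, 13, 13, 13.
container 1: place 16 m³, 24 m³ left
container 1: place 16 m³, 8 m³ left
container 2: place 15 m³, 25 m³ left
container 2: place 15 m³, 10 m³ left
container 3: place 15 m³, 25 m³ left
container 3: place 15 m³, 10 m³ left
container 4: place 15 m³, 25 m³ left
container 4: place 15 m³, 10 m³ left
container 5: place 14 m³, 26 m³ left
container 5: place 14 m³, 12 m³ left
container 6: place 13 m³, 27 m³ left
container 6: place 13 m³, 14 m³ left
container 6: place 13 m³, 1 m³ left
container 7: place 13 m³, 27 m³ left
container 7: place 13 m³, 14 m³ left
7 containers × 40 m³ = 280 m³; used 215 m³; unused 65 m³.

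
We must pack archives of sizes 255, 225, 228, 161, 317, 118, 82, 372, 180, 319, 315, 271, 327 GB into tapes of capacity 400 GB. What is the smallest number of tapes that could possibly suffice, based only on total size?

8 tapes

Total size = 255 + 225 + 228 + 161 + 317 + 118 + 82 + 372 + 180 + 319 + 315 + 271 + 327 = 3170 GB.
⌈3170 / 400⌉ = 8.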